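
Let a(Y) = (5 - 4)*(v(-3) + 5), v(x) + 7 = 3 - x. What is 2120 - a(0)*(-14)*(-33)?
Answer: 272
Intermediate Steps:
v(x) = -4 - x (v(x) = -7 + (3 - x) = -4 - x)
a(Y) = 4 (a(Y) = (5 - 4)*((-4 - 1*(-3)) + 5) = 1*((-4 + 3) + 5) = 1*(-1 + 5) = 1*4 = 4)
2120 - a(0)*(-14)*(-33) = 2120 - 4*(-14)*(-33) = 2120 - (-56)*(-33) = 2120 - 1*1848 = 2120 - 1848 = 272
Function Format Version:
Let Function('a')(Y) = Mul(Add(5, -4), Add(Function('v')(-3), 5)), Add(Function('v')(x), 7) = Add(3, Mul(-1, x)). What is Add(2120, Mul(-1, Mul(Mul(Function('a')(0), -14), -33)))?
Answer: 272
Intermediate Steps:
Function('v')(x) = Add(-4, Mul(-1, x)) (Function('v')(x) = Add(-7, Add(3, Mul(-1, x))) = Add(-4, Mul(-1, x)))
Function('a')(Y) = 4 (Function('a')(Y) = Mul(Add(5, -4), Add(Add(-4, Mul(-1, -3)), 5)) = Mul(1, Add(Add(-4, 3), 5)) = Mul(1, Add(-1, 5)) = Mul(1, 4) = 4)
Add(2120, Mul(-1, Mul(Mul(Function('a')(0), -14), -33))) = Add(2120, Mul(-1, Mul(Mul(4, -14), -33))) = Add(2120, Mul(-1, Mul(-56, -33))) = Add(2120, Mul(-1, 1848)) = Add(2120, -1848) = 272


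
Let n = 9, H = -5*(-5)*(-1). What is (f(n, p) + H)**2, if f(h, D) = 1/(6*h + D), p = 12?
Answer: 2719201/4356 ≈ 624.24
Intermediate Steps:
H = -25 (H = 25*(-1) = -25)
f(h, D) = 1/(D + 6*h)
(f(n, p) + H)**2 = (1/(12 + 6*9) - 25)**2 = (1/(12 + 54) - 25)**2 = (1/66 - 25)**2 = (-1649/66)**2 = 2719201/4356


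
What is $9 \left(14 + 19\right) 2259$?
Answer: $670923$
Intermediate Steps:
$9 \left(14 + 19\right) 2259 = 9 \cdot 33 \cdot 2259 = 297 \cdot 2259 = 670923$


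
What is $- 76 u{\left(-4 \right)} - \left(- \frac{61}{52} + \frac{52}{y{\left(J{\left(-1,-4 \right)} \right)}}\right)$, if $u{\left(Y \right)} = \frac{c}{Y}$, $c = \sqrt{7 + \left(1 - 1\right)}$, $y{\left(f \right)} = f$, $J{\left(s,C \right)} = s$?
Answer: $\frac{2765}{52} + 19 \sqrt{7} \approx 103.44$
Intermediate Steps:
$c = \sqrt{7}$ ($c = \sqrt{7 + 0} = \sqrt{7} \approx 2.6458$)
$u{\left(Y \right)} = \frac{\sqrt{7}}{Y}$
$- 76 u{\left(-4 \right)} - \left(- \frac{61}{52} + \frac{52}{y{\left(J{\left(-1,-4 \right)} \right)}}\right) = - 76 \frac{\sqrt{7}}{-4} - \left(-52 - \frac{61}{52}\right) = - 76 \sqrt{7} \left(- \frac{1}{4}\right) - - \frac{2765}{52} = - 76 \left(- \frac{\sqrt{7}}{4}\right) + \left(\frac{61}{52} + 52\right) = 19 \sqrt{7} + \frac{2765}{52} = \frac{2765}{52} + 19 \sqrt{7}$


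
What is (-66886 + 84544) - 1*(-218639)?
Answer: 236297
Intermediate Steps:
(-66886 + 84544) - 1*(-218639) = 17658 + 218639 = 236297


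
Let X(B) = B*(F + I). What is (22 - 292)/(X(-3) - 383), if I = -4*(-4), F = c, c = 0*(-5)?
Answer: 270/431 ≈ 0.62645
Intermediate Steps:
c = 0
F = 0
I = 16
X(B) = 16*B (X(B) = B*(0 + 16) = B*16 = 16*B)
(22 - 292)/(X(-3) - 383) = (22 - 292)/(16*(-3) - 383) = -270/(-48 - 383) = -270/(-431) = -270*(-1/431) = 270/431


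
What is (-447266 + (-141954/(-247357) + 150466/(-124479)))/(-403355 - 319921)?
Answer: 6885838016950097/11135105972860914 ≈ 0.61839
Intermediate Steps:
(-447266 + (-141954/(-247357) + 150466/(-124479)))/(-403355 - 319921) = (-447266 + (-141954*(-1/247357) + 150466*(-1/124479)))/(-723276) = (-447266 + (141954/247357 - 150466/124479))*(-1/723276) = (-447266 - 19548526396/30790752003)*(-1/723276) = -13771676033900194/30790752003*(-1/723276) = 6885838016950097/11135105972860914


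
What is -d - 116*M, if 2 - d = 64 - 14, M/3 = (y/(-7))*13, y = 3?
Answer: 13908/7 ≈ 1986.9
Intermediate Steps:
M = -117/7 (M = 3*((3/(-7))*13) = 3*((3*(-⅐))*13) = 3*(-3/7*13) = 3*(-39/7) = -117/7 ≈ -16.714)
d = -48 (d = 2 - (64 - 14) = 2 - 1*50 = 2 - 50 = -48)
-d - 116*M = -1*(-48) - 116*(-117/7) = 48 + 13572/7 = 13908/7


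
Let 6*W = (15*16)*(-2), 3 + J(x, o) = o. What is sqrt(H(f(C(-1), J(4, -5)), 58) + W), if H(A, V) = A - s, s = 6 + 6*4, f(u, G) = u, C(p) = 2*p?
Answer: 4*I*sqrt(7) ≈ 10.583*I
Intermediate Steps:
J(x, o) = -3 + o
W = -80 (W = ((15*16)*(-2))/6 = (240*(-2))/6 = (1/6)*(-480) = -80)
s = 30 (s = 6 + 24 = 30)
H(A, V) = -30 + A (H(A, V) = A - 1*30 = A - 30 = -30 + A)
sqrt(H(f(C(-1), J(4, -5)), 58) + W) = sqrt((-30 + 2*(-1)) - 80) = sqrt((-30 - 2) - 80) = sqrt(-32 - 80) = sqrt(-112) = 4*I*sqrt(7)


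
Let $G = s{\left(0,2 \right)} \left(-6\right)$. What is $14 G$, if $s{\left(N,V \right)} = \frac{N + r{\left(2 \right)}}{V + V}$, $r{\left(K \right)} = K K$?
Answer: $-84$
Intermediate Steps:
$r{\left(K \right)} = K^{2}$
$s{\left(N,V \right)} = \frac{4 + N}{2 V}$ ($s{\left(N,V \right)} = \frac{N + 2^{2}}{V + V} = \frac{N + 4}{2 V} = \left(4 + N\right) \frac{1}{2 V} = \frac{4 + N}{2 V}$)
$G = -6$ ($G = \frac{4 + 0}{2 \cdot 2} \left(-6\right) = \frac{1}{2} \cdot \frac{1}{2} \cdot 4 \left(-6\right) = 1 \left(-6\right) = -6$)
$14 G = 14 \left(-6\right) = -84$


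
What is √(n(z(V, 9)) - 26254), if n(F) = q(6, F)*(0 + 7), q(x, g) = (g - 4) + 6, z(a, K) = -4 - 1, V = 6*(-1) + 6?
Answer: 5*I*√1051 ≈ 162.1*I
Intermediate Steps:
V = 0 (V = -6 + 6 = 0)
z(a, K) = -5
q(x, g) = 2 + g (q(x, g) = (-4 + g) + 6 = 2 + g)
n(F) = 14 + 7*F (n(F) = (2 + F)*(0 + 7) = (2 + F)*7 = 14 + 7*F)
√(n(z(V, 9)) - 26254) = √((14 + 7*(-5)) - 26254) = √((14 - 35) - 26254) = √(-21 - 26254) = √(-26275) = 5*I*√1051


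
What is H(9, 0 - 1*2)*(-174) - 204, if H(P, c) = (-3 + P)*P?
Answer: -9600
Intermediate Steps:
H(P, c) = P*(-3 + P)
H(9, 0 - 1*2)*(-174) - 204 = (9*(-3 + 9))*(-174) - 204 = (9*6)*(-174) - 204 = 54*(-174) - 204 = -9396 - 204 = -9600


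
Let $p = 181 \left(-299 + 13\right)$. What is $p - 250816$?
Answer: $-302582$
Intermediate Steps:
$p = -51766$ ($p = 181 \left(-286\right) = -51766$)
$p - 250816 = -51766 - 250816 = -302582$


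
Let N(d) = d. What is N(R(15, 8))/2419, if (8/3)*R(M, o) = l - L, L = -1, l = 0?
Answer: 3/19352 ≈ 0.00015502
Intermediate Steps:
R(M, o) = 3/8 (R(M, o) = 3*(0 - 1*(-1))/8 = 3*(0 + 1)/8 = (3/8)*1 = 3/8)
N(R(15, 8))/2419 = (3/8)/2419 = (3/8)*(1/2419) = 3/19352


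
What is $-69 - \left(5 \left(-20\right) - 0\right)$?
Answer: $31$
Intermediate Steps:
$-69 - \left(5 \left(-20\right) - 0\right) = -69 - \left(-100 + 0\right) = -69 - -100 = -69 + 100 = 31$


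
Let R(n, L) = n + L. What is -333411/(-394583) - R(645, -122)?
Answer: -206033498/394583 ≈ -522.16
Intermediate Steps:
R(n, L) = L + n
-333411/(-394583) - R(645, -122) = -333411/(-394583) - (-122 + 645) = -333411*(-1/394583) - 1*523 = 333411/394583 - 523 = -206033498/394583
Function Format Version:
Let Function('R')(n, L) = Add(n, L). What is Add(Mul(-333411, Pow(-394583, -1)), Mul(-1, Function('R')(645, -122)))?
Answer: Rational(-206033498, 394583) ≈ -522.16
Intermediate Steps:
Function('R')(n, L) = Add(L, n)
Add(Mul(-333411, Pow(-394583, -1)), Mul(-1, Function('R')(645, -122))) = Add(Mul(-333411, Pow(-394583, -1)), Mul(-1, Add(-122, 645))) = Add(Mul(-333411, Rational(-1, 394583)), Mul(-1, 523)) = Add(Rational(333411, 394583), -523) = Rational(-206033498, 394583)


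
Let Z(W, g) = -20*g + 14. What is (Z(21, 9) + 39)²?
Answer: 16129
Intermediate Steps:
Z(W, g) = 14 - 20*g
(Z(21, 9) + 39)² = ((14 - 20*9) + 39)² = ((14 - 180) + 39)² = (-166 + 39)² = (-127)² = 16129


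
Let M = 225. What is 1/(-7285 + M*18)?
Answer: -1/3235 ≈ -0.00030912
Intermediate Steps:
1/(-7285 + M*18) = 1/(-7285 + 225*18) = 1/(-7285 + 4050) = 1/(-3235) = -1/3235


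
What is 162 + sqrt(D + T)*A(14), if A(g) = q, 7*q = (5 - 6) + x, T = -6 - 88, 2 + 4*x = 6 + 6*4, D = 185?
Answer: 162 + 6*sqrt(91)/7 ≈ 170.18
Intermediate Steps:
x = 7 (x = -1/2 + (6 + 6*4)/4 = -1/2 + (6 + 24)/4 = -1/2 + (1/4)*30 = -1/2 + 15/2 = 7)
T = -94
q = 6/7 (q = ((5 - 6) + 7)/7 = (-1 + 7)/7 = (1/7)*6 = 6/7 ≈ 0.85714)
A(g) = 6/7
162 + sqrt(D + T)*A(14) = 162 + sqrt(185 - 94)*(6/7) = 162 + sqrt(91)*(6/7) = 162 + 6*sqrt(91)/7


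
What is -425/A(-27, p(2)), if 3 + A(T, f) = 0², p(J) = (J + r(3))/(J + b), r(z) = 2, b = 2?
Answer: 425/3 ≈ 141.67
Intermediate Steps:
p(J) = 1 (p(J) = (J + 2)/(J + 2) = (2 + J)/(2 + J) = 1)
A(T, f) = -3 (A(T, f) = -3 + 0² = -3 + 0 = -3)
-425/A(-27, p(2)) = -425/(-3) = -425*(-⅓) = 425/3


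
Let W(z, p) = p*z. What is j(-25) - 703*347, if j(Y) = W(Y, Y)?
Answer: -243316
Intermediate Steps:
j(Y) = Y**2 (j(Y) = Y*Y = Y**2)
j(-25) - 703*347 = (-25)**2 - 703*347 = 625 - 243941 = -243316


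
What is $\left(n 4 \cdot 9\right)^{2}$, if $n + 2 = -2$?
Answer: $20736$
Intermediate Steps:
$n = -4$ ($n = -2 - 2 = -4$)
$\left(n 4 \cdot 9\right)^{2} = \left(\left(-4\right) 4 \cdot 9\right)^{2} = \left(\left(-16\right) 9\right)^{2} = \left(-144\right)^{2} = 20736$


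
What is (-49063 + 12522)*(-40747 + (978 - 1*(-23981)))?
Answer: 576909308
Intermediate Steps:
(-49063 + 12522)*(-40747 + (978 - 1*(-23981))) = -36541*(-40747 + (978 + 23981)) = -36541*(-40747 + 24959) = -36541*(-15788) = 576909308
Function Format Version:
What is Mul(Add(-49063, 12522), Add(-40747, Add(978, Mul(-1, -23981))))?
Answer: 576909308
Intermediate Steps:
Mul(Add(-49063, 12522), Add(-40747, Add(978, Mul(-1, -23981)))) = Mul(-36541, Add(-40747, Add(978, 23981))) = Mul(-36541, Add(-40747, 24959)) = Mul(-36541, -15788) = 576909308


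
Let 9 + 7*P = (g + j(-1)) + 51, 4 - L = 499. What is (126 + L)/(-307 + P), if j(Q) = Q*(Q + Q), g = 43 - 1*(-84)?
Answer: 2583/1978 ≈ 1.3059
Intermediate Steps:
g = 127 (g = 43 + 84 = 127)
L = -495 (L = 4 - 1*499 = 4 - 499 = -495)
j(Q) = 2*Q² (j(Q) = Q*(2*Q) = 2*Q²)
P = 171/7 (P = -9/7 + ((127 + 2*(-1)²) + 51)/7 = -9/7 + ((127 + 2*1) + 51)/7 = -9/7 + ((127 + 2) + 51)/7 = -9/7 + (129 + 51)/7 = -9/7 + (⅐)*180 = -9/7 + 180/7 = 171/7 ≈ 24.429)
(126 + L)/(-307 + P) = (126 - 495)/(-307 + 171/7) = -369/(-1978/7) = -369*(-7/1978) = 2583/1978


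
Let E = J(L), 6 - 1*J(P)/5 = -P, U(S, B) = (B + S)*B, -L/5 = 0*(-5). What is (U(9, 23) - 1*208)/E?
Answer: 88/5 ≈ 17.600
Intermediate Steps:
L = 0 (L = -0*(-5) = -5*0 = 0)
U(S, B) = B*(B + S)
J(P) = 30 + 5*P (J(P) = 30 - (-5)*P = 30 + 5*P)
E = 30 (E = 30 + 5*0 = 30 + 0 = 30)
(U(9, 23) - 1*208)/E = (23*(23 + 9) - 1*208)/30 = (23*32 - 208)*(1/30) = (736 - 208)*(1/30) = 528*(1/30) = 88/5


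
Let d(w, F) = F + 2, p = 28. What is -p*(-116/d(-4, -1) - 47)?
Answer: 4564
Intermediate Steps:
d(w, F) = 2 + F
-p*(-116/d(-4, -1) - 47) = -28*(-116/(2 - 1) - 47) = -28*(-116/1 - 47) = -28*(-116*1 - 47) = -28*(-116 - 47) = -28*(-163) = -1*(-4564) = 4564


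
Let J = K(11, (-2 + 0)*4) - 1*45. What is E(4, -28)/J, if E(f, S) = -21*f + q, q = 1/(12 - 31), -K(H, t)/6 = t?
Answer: -1597/57 ≈ -28.018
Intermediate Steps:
K(H, t) = -6*t
q = -1/19 (q = 1/(-19) = -1/19 ≈ -0.052632)
E(f, S) = -1/19 - 21*f (E(f, S) = -21*f - 1/19 = -1/19 - 21*f)
J = 3 (J = -6*(-2 + 0)*4 - 1*45 = -(-12)*4 - 45 = -6*(-8) - 45 = 48 - 45 = 3)
E(4, -28)/J = (-1/19 - 21*4)/3 = (-1/19 - 84)*(1/3) = -1597/19*1/3 = -1597/57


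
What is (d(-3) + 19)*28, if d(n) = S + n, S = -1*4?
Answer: 336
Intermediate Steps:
S = -4
d(n) = -4 + n
(d(-3) + 19)*28 = ((-4 - 3) + 19)*28 = (-7 + 19)*28 = 12*28 = 336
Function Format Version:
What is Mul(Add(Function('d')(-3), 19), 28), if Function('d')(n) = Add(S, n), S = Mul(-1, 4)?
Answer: 336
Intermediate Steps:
S = -4
Function('d')(n) = Add(-4, n)
Mul(Add(Function('d')(-3), 19), 28) = Mul(Add(Add(-4, -3), 19), 28) = Mul(Add(-7, 19), 28) = Mul(12, 28) = 336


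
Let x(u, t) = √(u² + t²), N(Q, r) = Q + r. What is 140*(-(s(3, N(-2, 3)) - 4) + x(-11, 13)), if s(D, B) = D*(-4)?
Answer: 2240 + 140*√290 ≈ 4624.1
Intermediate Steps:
s(D, B) = -4*D
x(u, t) = √(t² + u²)
140*(-(s(3, N(-2, 3)) - 4) + x(-11, 13)) = 140*(-(-4*3 - 4) + √(13² + (-11)²)) = 140*(-(-12 - 4) + √(169 + 121)) = 140*(-1*(-16) + √290) = 140*(16 + √290) = 2240 + 140*√290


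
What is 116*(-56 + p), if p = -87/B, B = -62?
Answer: -196330/31 ≈ -6333.2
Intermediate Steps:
p = 87/62 (p = -87/(-62) = -87*(-1/62) = 87/62 ≈ 1.4032)
116*(-56 + p) = 116*(-56 + 87/62) = 116*(-3385/62) = -196330/31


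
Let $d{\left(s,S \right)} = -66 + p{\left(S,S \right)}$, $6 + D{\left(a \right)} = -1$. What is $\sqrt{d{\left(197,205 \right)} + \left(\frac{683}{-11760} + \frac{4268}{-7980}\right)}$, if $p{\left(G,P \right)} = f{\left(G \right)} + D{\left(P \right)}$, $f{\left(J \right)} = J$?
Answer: $\frac{\sqrt{8368055715}}{7980} \approx 11.463$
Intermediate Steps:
$D{\left(a \right)} = -7$ ($D{\left(a \right)} = -6 - 1 = -7$)
$p{\left(G,P \right)} = -7 + G$ ($p{\left(G,P \right)} = G - 7 = -7 + G$)
$d{\left(s,S \right)} = -73 + S$ ($d{\left(s,S \right)} = -66 + \left(-7 + S\right) = -73 + S$)
$\sqrt{d{\left(197,205 \right)} + \left(\frac{683}{-11760} + \frac{4268}{-7980}\right)} = \sqrt{\left(-73 + 205\right) + \left(\frac{683}{-11760} + \frac{4268}{-7980}\right)} = \sqrt{132 + \left(683 \left(- \frac{1}{11760}\right) + 4268 \left(- \frac{1}{7980}\right)\right)} = \sqrt{132 - \frac{132481}{223440}} = \sqrt{\frac{29361599}{223440}} = \frac{\sqrt{8368055715}}{7980}$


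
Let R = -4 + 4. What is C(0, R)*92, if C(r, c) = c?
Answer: 0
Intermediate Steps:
R = 0
C(0, R)*92 = 0*92 = 0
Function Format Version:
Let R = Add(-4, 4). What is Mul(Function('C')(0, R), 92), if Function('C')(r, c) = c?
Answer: 0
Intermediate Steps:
R = 0
Mul(Function('C')(0, R), 92) = Mul(0, 92) = 0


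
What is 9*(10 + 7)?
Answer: 153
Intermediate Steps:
9*(10 + 7) = 9*17 = 153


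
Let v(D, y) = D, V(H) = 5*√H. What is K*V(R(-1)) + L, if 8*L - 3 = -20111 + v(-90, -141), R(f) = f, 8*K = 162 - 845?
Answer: -10099/4 - 3415*I/8 ≈ -2524.8 - 426.88*I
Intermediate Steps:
K = -683/8 (K = (162 - 845)/8 = (⅛)*(-683) = -683/8 ≈ -85.375)
L = -10099/4 (L = 3/8 + (-20111 - 90)/8 = 3/8 + (⅛)*(-20201) = 3/8 - 20201/8 = -10099/4 ≈ -2524.8)
K*V(R(-1)) + L = -3415*√(-1)/8 - 10099/4 = -3415*I/8 - 10099/4 = -10099/4 - 3415*I/8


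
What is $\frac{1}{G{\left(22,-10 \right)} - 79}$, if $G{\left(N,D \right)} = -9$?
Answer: $- \frac{1}{88} \approx -0.011364$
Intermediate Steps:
$\frac{1}{G{\left(22,-10 \right)} - 79} = \frac{1}{-9 - 79} = \frac{1}{-88} = - \frac{1}{88}$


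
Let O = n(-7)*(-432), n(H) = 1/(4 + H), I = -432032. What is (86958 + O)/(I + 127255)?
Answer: -87102/304777 ≈ -0.28579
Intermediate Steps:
O = 144 (O = -432/(4 - 7) = -432/(-3) = -⅓*(-432) = 144)
(86958 + O)/(I + 127255) = (86958 + 144)/(-432032 + 127255) = 87102/(-304777) = 87102*(-1/304777) = -87102/304777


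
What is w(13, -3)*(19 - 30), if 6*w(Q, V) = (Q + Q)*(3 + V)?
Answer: 0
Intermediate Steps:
w(Q, V) = Q*(3 + V)/3 (w(Q, V) = ((Q + Q)*(3 + V))/6 = ((2*Q)*(3 + V))/6 = (2*Q*(3 + V))/6 = Q*(3 + V)/3)
w(13, -3)*(19 - 30) = ((⅓)*13*(3 - 3))*(19 - 30) = ((⅓)*13*0)*(-11) = 0*(-11) = 0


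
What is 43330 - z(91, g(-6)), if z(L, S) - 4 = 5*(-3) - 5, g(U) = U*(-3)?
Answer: 43346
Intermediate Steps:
g(U) = -3*U
z(L, S) = -16 (z(L, S) = 4 + (5*(-3) - 5) = 4 + (-15 - 5) = 4 - 20 = -16)
43330 - z(91, g(-6)) = 43330 - 1*(-16) = 43330 + 16 = 43346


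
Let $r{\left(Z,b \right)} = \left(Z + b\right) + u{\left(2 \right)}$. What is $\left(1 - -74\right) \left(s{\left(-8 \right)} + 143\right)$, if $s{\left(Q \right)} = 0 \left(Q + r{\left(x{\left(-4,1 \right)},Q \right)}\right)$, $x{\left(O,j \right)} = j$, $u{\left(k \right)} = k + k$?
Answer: $10725$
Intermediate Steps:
$u{\left(k \right)} = 2 k$
$r{\left(Z,b \right)} = 4 + Z + b$ ($r{\left(Z,b \right)} = \left(Z + b\right) + 2 \cdot 2 = \left(Z + b\right) + 4 = 4 + Z + b$)
$s{\left(Q \right)} = 0$ ($s{\left(Q \right)} = 0 \left(Q + \left(4 + 1 + Q\right)\right) = 0 \left(Q + \left(5 + Q\right)\right) = 0 \left(5 + 2 Q\right) = 0$)
$\left(1 - -74\right) \left(s{\left(-8 \right)} + 143\right) = \left(1 - -74\right) \left(0 + 143\right) = \left(1 + 74\right) 143 = 75 \cdot 143 = 10725$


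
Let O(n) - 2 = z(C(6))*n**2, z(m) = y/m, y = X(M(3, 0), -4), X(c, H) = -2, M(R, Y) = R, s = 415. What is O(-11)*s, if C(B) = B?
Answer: -47725/3 ≈ -15908.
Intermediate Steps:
y = -2
z(m) = -2/m
O(n) = 2 - n**2/3 (O(n) = 2 + (-2/6)*n**2 = 2 + (-2*1/6)*n**2 = 2 - n**2/3)
O(-11)*s = (2 - 1/3*(-11)**2)*415 = (2 - 1/3*121)*415 = (2 - 121/3)*415 = -115/3*415 = -47725/3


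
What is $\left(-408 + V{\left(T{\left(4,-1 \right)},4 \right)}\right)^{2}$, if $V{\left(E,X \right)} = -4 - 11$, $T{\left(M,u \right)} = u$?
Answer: $178929$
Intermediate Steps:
$V{\left(E,X \right)} = -15$
$\left(-408 + V{\left(T{\left(4,-1 \right)},4 \right)}\right)^{2} = \left(-408 - 15\right)^{2} = \left(-423\right)^{2} = 178929$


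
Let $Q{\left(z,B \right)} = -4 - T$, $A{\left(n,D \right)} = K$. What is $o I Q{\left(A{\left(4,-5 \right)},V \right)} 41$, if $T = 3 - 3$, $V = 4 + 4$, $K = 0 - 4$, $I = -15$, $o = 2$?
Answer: $4920$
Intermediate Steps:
$K = -4$
$A{\left(n,D \right)} = -4$
$V = 8$
$T = 0$
$Q{\left(z,B \right)} = -4$ ($Q{\left(z,B \right)} = -4 - 0 = -4 + 0 = -4$)
$o I Q{\left(A{\left(4,-5 \right)},V \right)} 41 = 2 \left(-15\right) \left(-4\right) 41 = \left(-30\right) \left(-4\right) 41 = 120 \cdot 41 = 4920$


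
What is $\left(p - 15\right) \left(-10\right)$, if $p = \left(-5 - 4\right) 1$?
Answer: $240$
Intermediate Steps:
$p = -9$ ($p = \left(-9\right) 1 = -9$)
$\left(p - 15\right) \left(-10\right) = \left(-9 - 15\right) \left(-10\right) = \left(-24\right) \left(-10\right) = 240$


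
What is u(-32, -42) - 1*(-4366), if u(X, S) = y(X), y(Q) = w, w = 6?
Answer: 4372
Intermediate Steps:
y(Q) = 6
u(X, S) = 6
u(-32, -42) - 1*(-4366) = 6 - 1*(-4366) = 6 + 4366 = 4372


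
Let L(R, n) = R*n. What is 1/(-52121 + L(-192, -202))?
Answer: -1/13337 ≈ -7.4979e-5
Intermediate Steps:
1/(-52121 + L(-192, -202)) = 1/(-52121 - 192*(-202)) = 1/(-52121 + 38784) = 1/(-13337) = -1/13337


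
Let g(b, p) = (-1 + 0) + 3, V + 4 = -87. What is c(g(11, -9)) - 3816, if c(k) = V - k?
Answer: -3909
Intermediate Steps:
V = -91 (V = -4 - 87 = -91)
g(b, p) = 2 (g(b, p) = -1 + 3 = 2)
c(k) = -91 - k
c(g(11, -9)) - 3816 = (-91 - 1*2) - 3816 = (-91 - 2) - 3816 = -93 - 3816 = -3909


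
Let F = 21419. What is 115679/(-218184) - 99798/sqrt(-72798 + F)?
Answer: -115679/218184 + 99798*I*sqrt(51379)/51379 ≈ -0.53019 + 440.28*I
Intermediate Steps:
115679/(-218184) - 99798/sqrt(-72798 + F) = 115679/(-218184) - 99798/sqrt(-72798 + 21419) = 115679*(-1/218184) - 99798*(-I*sqrt(51379)/51379) = -115679/218184 - 99798*(-I*sqrt(51379)/51379) = -115679/218184 - (-99798)*I*sqrt(51379)/51379 = -115679/218184 + 99798*I*sqrt(51379)/51379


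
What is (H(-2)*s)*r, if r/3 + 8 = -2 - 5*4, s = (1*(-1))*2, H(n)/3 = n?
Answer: -1080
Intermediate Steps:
H(n) = 3*n
s = -2 (s = -1*2 = -2)
r = -90 (r = -24 + 3*(-2 - 5*4) = -24 + 3*(-2 - 20) = -24 + 3*(-22) = -24 - 66 = -90)
(H(-2)*s)*r = ((3*(-2))*(-2))*(-90) = -6*(-2)*(-90) = 12*(-90) = -1080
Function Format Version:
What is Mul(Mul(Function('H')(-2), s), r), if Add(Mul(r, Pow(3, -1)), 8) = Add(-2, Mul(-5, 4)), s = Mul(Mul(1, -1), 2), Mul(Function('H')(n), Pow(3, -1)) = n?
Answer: -1080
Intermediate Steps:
Function('H')(n) = Mul(3, n)
s = -2 (s = Mul(-1, 2) = -2)
r = -90 (r = Add(-24, Mul(3, Add(-2, Mul(-5, 4)))) = Add(-24, Mul(3, Add(-2, -20))) = Add(-24, Mul(3, -22)) = Add(-24, -66) = -90)
Mul(Mul(Function('H')(-2), s), r) = Mul(Mul(Mul(3, -2), -2), -90) = Mul(Mul(-6, -2), -90) = Mul(12, -90) = -1080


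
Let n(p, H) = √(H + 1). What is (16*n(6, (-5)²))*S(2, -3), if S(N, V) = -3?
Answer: -48*√26 ≈ -244.75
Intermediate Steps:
n(p, H) = √(1 + H)
(16*n(6, (-5)²))*S(2, -3) = (16*√(1 + (-5)²))*(-3) = (16*√(1 + 25))*(-3) = (16*√26)*(-3) = -48*√26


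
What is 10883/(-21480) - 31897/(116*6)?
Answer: -14431711/311460 ≈ -46.336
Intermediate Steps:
10883/(-21480) - 31897/(116*6) = 10883*(-1/21480) - 31897/696 = -10883/21480 - 31897*1/696 = -10883/21480 - 31897/696 = -14431711/311460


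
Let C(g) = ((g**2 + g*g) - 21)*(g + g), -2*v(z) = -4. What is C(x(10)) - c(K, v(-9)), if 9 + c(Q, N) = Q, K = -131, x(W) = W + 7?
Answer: 19078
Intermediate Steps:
v(z) = 2 (v(z) = -1/2*(-4) = 2)
x(W) = 7 + W
c(Q, N) = -9 + Q
C(g) = 2*g*(-21 + 2*g**2) (C(g) = ((g**2 + g**2) - 21)*(2*g) = (2*g**2 - 21)*(2*g) = (-21 + 2*g**2)*(2*g) = 2*g*(-21 + 2*g**2))
C(x(10)) - c(K, v(-9)) = (-42*(7 + 10) + 4*(7 + 10)**3) - (-9 - 131) = (-42*17 + 4*17**3) - 1*(-140) = (-714 + 4*4913) + 140 = (-714 + 19652) + 140 = 18938 + 140 = 19078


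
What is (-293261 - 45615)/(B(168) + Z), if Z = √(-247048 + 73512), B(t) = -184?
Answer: 1948537/6481 + 84719*I*√10846/12962 ≈ 300.65 + 680.68*I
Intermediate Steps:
Z = 4*I*√10846 (Z = √(-173536) = 4*I*√10846 ≈ 416.58*I)
(-293261 - 45615)/(B(168) + Z) = (-293261 - 45615)/(-184 + 4*I*√10846) = -338876/(-184 + 4*I*√10846)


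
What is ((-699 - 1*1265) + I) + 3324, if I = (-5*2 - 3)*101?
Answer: 47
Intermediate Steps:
I = -1313 (I = (-10 - 3)*101 = -13*101 = -1313)
((-699 - 1*1265) + I) + 3324 = ((-699 - 1*1265) - 1313) + 3324 = ((-699 - 1265) - 1313) + 3324 = (-1964 - 1313) + 3324 = -3277 + 3324 = 47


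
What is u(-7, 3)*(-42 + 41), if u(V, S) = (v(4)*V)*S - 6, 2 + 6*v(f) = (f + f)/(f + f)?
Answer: 5/2 ≈ 2.5000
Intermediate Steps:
v(f) = -⅙ (v(f) = -⅓ + ((f + f)/(f + f))/6 = -⅓ + ((2*f)/((2*f)))/6 = -⅓ + ((2*f)*(1/(2*f)))/6 = -⅓ + (⅙)*1 = -⅓ + ⅙ = -⅙)
u(V, S) = -6 - S*V/6 (u(V, S) = (-V/6)*S - 6 = -S*V/6 - 6 = -6 - S*V/6)
u(-7, 3)*(-42 + 41) = (-6 - ⅙*3*(-7))*(-42 + 41) = (-6 + 7/2)*(-1) = -5/2*(-1) = 5/2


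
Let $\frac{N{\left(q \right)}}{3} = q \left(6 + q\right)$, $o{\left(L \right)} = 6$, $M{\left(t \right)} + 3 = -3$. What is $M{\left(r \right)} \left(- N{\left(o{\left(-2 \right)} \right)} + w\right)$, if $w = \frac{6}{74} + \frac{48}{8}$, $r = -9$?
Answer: $\frac{46602}{37} \approx 1259.5$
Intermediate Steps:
$M{\left(t \right)} = -6$ ($M{\left(t \right)} = -3 - 3 = -6$)
$N{\left(q \right)} = 3 q \left(6 + q\right)$
$w = \frac{225}{37}$ ($w = 6 \cdot \frac{1}{74} + 48 \cdot \frac{1}{8} = \frac{3}{37} + 6 = \frac{225}{37} \approx 6.0811$)
$M{\left(r \right)} \left(- N{\left(o{\left(-2 \right)} \right)} + w\right) = - 6 \left(- 3 \cdot 6 \left(6 + 6\right) + \frac{225}{37}\right) = - 6 \left(- 3 \cdot 6 \cdot 12 + \frac{225}{37}\right) = - 6 \left(\left(-1\right) 216 + \frac{225}{37}\right) = - 6 \left(-216 + \frac{225}{37}\right) = \left(-6\right) \left(- \frac{7767}{37}\right) = \frac{46602}{37}$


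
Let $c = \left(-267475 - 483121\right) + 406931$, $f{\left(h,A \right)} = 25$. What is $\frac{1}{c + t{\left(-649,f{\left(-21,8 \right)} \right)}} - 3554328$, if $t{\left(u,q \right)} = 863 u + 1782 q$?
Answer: $- \frac{3053885726257}{859202} \approx -3.5543 \cdot 10^{6}$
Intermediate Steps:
$c = -343665$ ($c = -750596 + 406931 = -343665$)
$\frac{1}{c + t{\left(-649,f{\left(-21,8 \right)} \right)}} - 3554328 = \frac{1}{-343665 + \left(863 \left(-649\right) + 1782 \cdot 25\right)} - 3554328 = \frac{1}{-343665 + \left(-560087 + 44550\right)} - 3554328 = \frac{1}{-343665 - 515537} - 3554328 = \frac{1}{-859202} - 3554328 = - \frac{1}{859202} - 3554328 = - \frac{3053885726257}{859202}$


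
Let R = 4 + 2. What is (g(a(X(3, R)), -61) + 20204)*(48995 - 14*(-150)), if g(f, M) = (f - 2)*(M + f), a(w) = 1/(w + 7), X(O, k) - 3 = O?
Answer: 175474332220/169 ≈ 1.0383e+9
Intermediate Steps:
R = 6
X(O, k) = 3 + O
a(w) = 1/(7 + w)
g(f, M) = (-2 + f)*(M + f)
(g(a(X(3, R)), -61) + 20204)*(48995 - 14*(-150)) = (((1/(7 + (3 + 3)))² - 2*(-61) - 2/(7 + (3 + 3)) - 61/(7 + (3 + 3))) + 20204)*(48995 - 14*(-150)) = (((1/(7 + 6))² + 122 - 2/(7 + 6) - 61/(7 + 6)) + 20204)*(48995 + 2100) = (((1/13)² + 122 - 2/13 - 61/13) + 20204)*51095 = (((1/13)² + 122 - 2*1/13 - 61*1/13) + 20204)*51095 = ((1/169 + 122 - 2/13 - 61/13) + 20204)*51095 = (19800/169 + 20204)*51095 = (3434276/169)*51095 = 175474332220/169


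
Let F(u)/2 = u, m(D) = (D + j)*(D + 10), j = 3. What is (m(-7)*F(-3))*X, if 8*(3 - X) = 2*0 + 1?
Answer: 207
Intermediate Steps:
m(D) = (3 + D)*(10 + D) (m(D) = (D + 3)*(D + 10) = (3 + D)*(10 + D))
X = 23/8 (X = 3 - (2*0 + 1)/8 = 3 - (0 + 1)/8 = 3 - 1/8*1 = 3 - 1/8 = 23/8 ≈ 2.8750)
F(u) = 2*u
(m(-7)*F(-3))*X = ((30 + (-7)**2 + 13*(-7))*(2*(-3)))*(23/8) = ((30 + 49 - 91)*(-6))*(23/8) = -12*(-6)*(23/8) = 72*(23/8) = 207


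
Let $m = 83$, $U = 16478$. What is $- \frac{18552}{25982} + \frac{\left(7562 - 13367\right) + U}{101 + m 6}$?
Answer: $\frac{133096619}{7781609} \approx 17.104$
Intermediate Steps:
$- \frac{18552}{25982} + \frac{\left(7562 - 13367\right) + U}{101 + m 6} = - \frac{18552}{25982} + \frac{\left(7562 - 13367\right) + 16478}{101 + 83 \cdot 6} = \left(-18552\right) \frac{1}{25982} + \frac{-5805 + 16478}{101 + 498} = - \frac{9276}{12991} + \frac{10673}{599} = \frac{133096619}{7781609}$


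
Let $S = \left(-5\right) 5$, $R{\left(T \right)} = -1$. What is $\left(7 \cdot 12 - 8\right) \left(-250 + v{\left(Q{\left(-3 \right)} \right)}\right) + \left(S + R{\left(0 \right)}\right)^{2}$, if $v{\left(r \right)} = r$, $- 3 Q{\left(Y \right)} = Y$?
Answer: $-18248$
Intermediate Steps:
$Q{\left(Y \right)} = - \frac{Y}{3}$
$S = -25$
$\left(7 \cdot 12 - 8\right) \left(-250 + v{\left(Q{\left(-3 \right)} \right)}\right) + \left(S + R{\left(0 \right)}\right)^{2} = \left(7 \cdot 12 - 8\right) \left(-250 - -1\right) + \left(-25 - 1\right)^{2} = \left(84 - 8\right) \left(-250 + 1\right) + \left(-26\right)^{2} = 76 \left(-249\right) + 676 = -18924 + 676 = -18248$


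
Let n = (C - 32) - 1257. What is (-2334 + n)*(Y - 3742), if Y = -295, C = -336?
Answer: 15982483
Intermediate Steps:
n = -1625 (n = (-336 - 32) - 1257 = -368 - 1257 = -1625)
(-2334 + n)*(Y - 3742) = (-2334 - 1625)*(-295 - 3742) = -3959*(-4037) = 15982483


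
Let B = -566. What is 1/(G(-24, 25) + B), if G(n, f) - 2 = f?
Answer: -1/539 ≈ -0.0018553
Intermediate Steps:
G(n, f) = 2 + f
1/(G(-24, 25) + B) = 1/((2 + 25) - 566) = 1/(27 - 566) = 1/(-539) = -1/539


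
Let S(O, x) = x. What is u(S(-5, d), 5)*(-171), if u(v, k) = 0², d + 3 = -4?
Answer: 0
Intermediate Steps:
d = -7 (d = -3 - 4 = -7)
u(v, k) = 0
u(S(-5, d), 5)*(-171) = 0*(-171) = 0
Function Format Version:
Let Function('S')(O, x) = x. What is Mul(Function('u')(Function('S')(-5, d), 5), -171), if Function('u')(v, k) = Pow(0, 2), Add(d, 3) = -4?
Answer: 0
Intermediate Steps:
d = -7 (d = Add(-3, -4) = -7)
Function('u')(v, k) = 0
Mul(Function('u')(Function('S')(-5, d), 5), -171) = Mul(0, -171) = 0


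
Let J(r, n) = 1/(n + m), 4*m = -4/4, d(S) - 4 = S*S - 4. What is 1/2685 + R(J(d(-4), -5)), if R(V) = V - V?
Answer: 1/2685 ≈ 0.00037244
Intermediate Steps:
d(S) = S**2 (d(S) = 4 + (S*S - 4) = 4 + (S**2 - 4) = 4 + (-4 + S**2) = S**2)
m = -1/4 (m = (-4/4)/4 = (-4*1/4)/4 = (1/4)*(-1) = -1/4 ≈ -0.25000)
J(r, n) = 1/(-1/4 + n) (J(r, n) = 1/(n - 1/4) = 1/(-1/4 + n))
R(V) = 0
1/2685 + R(J(d(-4), -5)) = 1/2685 + 0 = 1/2685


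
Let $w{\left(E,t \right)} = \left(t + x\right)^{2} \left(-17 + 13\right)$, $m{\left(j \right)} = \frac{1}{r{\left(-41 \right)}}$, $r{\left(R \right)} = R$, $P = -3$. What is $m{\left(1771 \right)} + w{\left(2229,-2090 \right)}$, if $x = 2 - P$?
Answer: $- \frac{712944901}{41} \approx -1.7389 \cdot 10^{7}$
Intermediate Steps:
$x = 5$ ($x = 2 - -3 = 2 + 3 = 5$)
$m{\left(j \right)} = - \frac{1}{41}$ ($m{\left(j \right)} = \frac{1}{-41} = - \frac{1}{41}$)
$w{\left(E,t \right)} = - 4 \left(5 + t\right)^{2}$ ($w{\left(E,t \right)} = \left(t + 5\right)^{2} \left(-17 + 13\right) = \left(5 + t\right)^{2} \left(-4\right) = - 4 \left(5 + t\right)^{2}$)
$m{\left(1771 \right)} + w{\left(2229,-2090 \right)} = - \frac{1}{41} - 4 \left(5 - 2090\right)^{2} = - \frac{1}{41} - 4 \left(-2085\right)^{2} = - \frac{1}{41} - 17388900 = - \frac{712944901}{41}$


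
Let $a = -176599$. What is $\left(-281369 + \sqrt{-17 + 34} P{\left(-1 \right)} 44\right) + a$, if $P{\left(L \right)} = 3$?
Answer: $-457968 + 132 \sqrt{17} \approx -4.5742 \cdot 10^{5}$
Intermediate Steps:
$\left(-281369 + \sqrt{-17 + 34} P{\left(-1 \right)} 44\right) + a = \left(-281369 + \sqrt{-17 + 34} \cdot 3 \cdot 44\right) - 176599 = \left(-281369 + \sqrt{17} \cdot 3 \cdot 44\right) - 176599 = \left(-281369 + 3 \sqrt{17} \cdot 44\right) - 176599 = \left(-281369 + 132 \sqrt{17}\right) - 176599 = -457968 + 132 \sqrt{17}$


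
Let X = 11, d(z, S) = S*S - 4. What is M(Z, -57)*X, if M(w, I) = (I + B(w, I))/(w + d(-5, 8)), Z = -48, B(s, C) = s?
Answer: -385/4 ≈ -96.250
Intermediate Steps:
d(z, S) = -4 + S² (d(z, S) = S² - 4 = -4 + S²)
M(w, I) = (I + w)/(60 + w) (M(w, I) = (I + w)/(w + (-4 + 8²)) = (I + w)/(w + (-4 + 64)) = (I + w)/(w + 60) = (I + w)/(60 + w))
M(Z, -57)*X = ((-57 - 48)/(60 - 48))*11 = (-105/12)*11 = ((1/12)*(-105))*11 = -35/4*11 = -385/4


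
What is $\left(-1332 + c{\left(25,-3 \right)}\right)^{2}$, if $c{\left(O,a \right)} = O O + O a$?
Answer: $611524$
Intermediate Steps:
$c{\left(O,a \right)} = O^{2} + O a$
$\left(-1332 + c{\left(25,-3 \right)}\right)^{2} = \left(-1332 + 25 \left(25 - 3\right)\right)^{2} = \left(-1332 + 25 \cdot 22\right)^{2} = \left(-1332 + 550\right)^{2} = \left(-782\right)^{2} = 611524$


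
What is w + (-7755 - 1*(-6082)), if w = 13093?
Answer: 11420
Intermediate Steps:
w + (-7755 - 1*(-6082)) = 13093 + (-7755 - 1*(-6082)) = 13093 + (-7755 + 6082) = 13093 - 1673 = 11420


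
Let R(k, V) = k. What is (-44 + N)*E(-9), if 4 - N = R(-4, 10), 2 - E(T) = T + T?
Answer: -720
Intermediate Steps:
E(T) = 2 - 2*T (E(T) = 2 - (T + T) = 2 - 2*T)
N = 8 (N = 4 - 1*(-4) = 4 + 4 = 8)
(-44 + N)*E(-9) = (-44 + 8)*(2 - 2*(-9)) = -36*(2 + 18) = -36*20 = -720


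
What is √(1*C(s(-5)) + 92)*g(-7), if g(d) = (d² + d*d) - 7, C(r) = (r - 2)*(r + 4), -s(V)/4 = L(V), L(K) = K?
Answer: 182*√131 ≈ 2083.1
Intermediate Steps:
s(V) = -4*V
C(r) = (-2 + r)*(4 + r)
g(d) = -7 + 2*d² (g(d) = (d² + d²) - 7 = 2*d² - 7 = -7 + 2*d²)
√(1*C(s(-5)) + 92)*g(-7) = √(1*(-8 + (-4*(-5))² + 2*(-4*(-5))) + 92)*(-7 + 2*(-7)²) = √(1*(-8 + 20² + 2*20) + 92)*(-7 + 2*49) = √(1*(-8 + 400 + 40) + 92)*(-7 + 98) = √(1*432 + 92)*91 = √(432 + 92)*91 = √524*91 = (2*√131)*91 = 182*√131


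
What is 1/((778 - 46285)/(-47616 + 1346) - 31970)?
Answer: -6610/211315199 ≈ -3.1280e-5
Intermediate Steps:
1/((778 - 46285)/(-47616 + 1346) - 31970) = 1/(-45507/(-46270) - 31970) = 1/(-45507*(-1/46270) - 31970) = 1/(6501/6610 - 31970) = 1/(-211315199/6610) = -6610/211315199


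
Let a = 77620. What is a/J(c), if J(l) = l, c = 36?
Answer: 19405/9 ≈ 2156.1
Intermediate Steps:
a/J(c) = 77620/36 = 77620*(1/36) = 19405/9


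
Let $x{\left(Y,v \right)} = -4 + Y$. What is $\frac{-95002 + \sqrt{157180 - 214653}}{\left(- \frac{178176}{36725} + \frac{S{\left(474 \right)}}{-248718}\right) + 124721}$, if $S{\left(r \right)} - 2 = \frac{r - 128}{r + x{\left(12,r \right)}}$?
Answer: $- \frac{209131191621491100}{274541975131174987} + \frac{2201334620550 i \sqrt{57473}}{274541975131174987} \approx -0.76175 + 0.0019222 i$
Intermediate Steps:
$S{\left(r \right)} = 2 + \frac{-128 + r}{8 + r}$ ($S{\left(r \right)} = 2 + \frac{r - 128}{r + \left(-4 + 12\right)} = 2 + \frac{-128 + r}{r + 8} = 2 + \frac{-128 + r}{8 + r}$)
$\frac{-95002 + \sqrt{157180 - 214653}}{\left(- \frac{178176}{36725} + \frac{S{\left(474 \right)}}{-248718}\right) + 124721} = \frac{-95002 + \sqrt{157180 - 214653}}{\left(- \frac{178176}{36725} + \frac{\frac{1}{8 + 474} \left(-112 + 3 \cdot 474\right)}{-248718}\right) + 124721} = \frac{-95002 + \sqrt{-57473}}{\left(\left(-178176\right) \frac{1}{36725} + \frac{-112 + 1422}{482} \left(- \frac{1}{248718}\right)\right) + 124721} = \frac{-95002 + i \sqrt{57473}}{\left(- \frac{178176}{36725} + \frac{1}{482} \cdot 1310 \left(- \frac{1}{248718}\right)\right) + 124721} = \frac{-95002 + i \sqrt{57473}}{\left(- \frac{178176}{36725} + \frac{655}{241} \left(- \frac{1}{248718}\right)\right) + 124721} = \frac{-95002 + i \sqrt{57473}}{\left(- \frac{178176}{36725} - \frac{655}{59941038}\right) + 124721} = \frac{-95002 + i \sqrt{57473}}{- \frac{10680078441563}{2201334620550} + 124721} = \frac{-95002 + i \sqrt{57473}}{\frac{274541975131174987}{2201334620550}} = \left(-95002 + i \sqrt{57473}\right) \frac{2201334620550}{274541975131174987} = - \frac{209131191621491100}{274541975131174987} + \frac{2201334620550 i \sqrt{57473}}{274541975131174987}$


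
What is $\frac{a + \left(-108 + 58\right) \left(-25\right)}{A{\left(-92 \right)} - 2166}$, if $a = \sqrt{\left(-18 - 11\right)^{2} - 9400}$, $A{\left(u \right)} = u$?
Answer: $- \frac{625}{1129} - \frac{3 i \sqrt{951}}{2258} \approx -0.55359 - 0.040972 i$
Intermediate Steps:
$a = 3 i \sqrt{951}$ ($a = \sqrt{\left(-29\right)^{2} - 9400} = \sqrt{841 - 9400} = \sqrt{-8559} = 3 i \sqrt{951} \approx 92.515 i$)
$\frac{a + \left(-108 + 58\right) \left(-25\right)}{A{\left(-92 \right)} - 2166} = \frac{3 i \sqrt{951} + \left(-108 + 58\right) \left(-25\right)}{-92 - 2166} = \frac{3 i \sqrt{951} - -1250}{-92 + \left(-4134 + 1968\right)} = \frac{3 i \sqrt{951} + 1250}{-92 - 2166} = \frac{1250 + 3 i \sqrt{951}}{-2258} = \left(1250 + 3 i \sqrt{951}\right) \left(- \frac{1}{2258}\right) = - \frac{625}{1129} - \frac{3 i \sqrt{951}}{2258}$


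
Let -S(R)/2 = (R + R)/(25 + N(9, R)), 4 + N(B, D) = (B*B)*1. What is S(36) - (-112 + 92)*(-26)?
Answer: -8864/17 ≈ -521.41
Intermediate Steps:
N(B, D) = -4 + B**2 (N(B, D) = -4 + (B*B)*1 = -4 + B**2*1 = -4 + B**2)
S(R) = -2*R/51 (S(R) = -2*(R + R)/(25 + (-4 + 9**2)) = -2*2*R/(25 + (-4 + 81)) = -2*2*R/(25 + 77) = -2*2*R/102 = -2*R/51)
S(36) - (-112 + 92)*(-26) = -2/51*36 - (-112 + 92)*(-26) = -24/17 - (-20)*(-26) = -24/17 - 1*520 = -24/17 - 520 = -8864/17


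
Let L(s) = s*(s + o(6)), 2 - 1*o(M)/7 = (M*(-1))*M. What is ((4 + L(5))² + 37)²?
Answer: 3411106098724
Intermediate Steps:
o(M) = 14 + 7*M² (o(M) = 14 - 7*M*(-1)*M = 14 - 7*(-M)*M = 14 - (-7)*M² = 14 + 7*M²)
L(s) = s*(266 + s) (L(s) = s*(s + (14 + 7*6²)) = s*(s + (14 + 7*36)) = s*(s + (14 + 252)) = s*(s + 266) = s*(266 + s))
((4 + L(5))² + 37)² = ((4 + 5*(266 + 5))² + 37)² = ((4 + 5*271)² + 37)² = ((4 + 1355)² + 37)² = (1359² + 37)² = (1846881 + 37)² = 1846918² = 3411106098724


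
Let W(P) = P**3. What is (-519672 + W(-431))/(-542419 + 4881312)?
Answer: -80582663/4338893 ≈ -18.572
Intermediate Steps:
(-519672 + W(-431))/(-542419 + 4881312) = (-519672 + (-431)**3)/(-542419 + 4881312) = (-519672 - 80062991)/4338893 = -80582663*1/4338893 = -80582663/4338893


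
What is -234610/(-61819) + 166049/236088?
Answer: 65653588811/14594724072 ≈ 4.4984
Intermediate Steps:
-234610/(-61819) + 166049/236088 = -234610*(-1/61819) + 166049*(1/236088) = 234610/61819 + 166049/236088 = 65653588811/14594724072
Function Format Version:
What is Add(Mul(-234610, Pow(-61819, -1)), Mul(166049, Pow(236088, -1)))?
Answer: Rational(65653588811, 14594724072) ≈ 4.4984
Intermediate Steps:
Add(Mul(-234610, Pow(-61819, -1)), Mul(166049, Pow(236088, -1))) = Add(Mul(-234610, Rational(-1, 61819)), Mul(166049, Rational(1, 236088))) = Add(Rational(234610, 61819), Rational(166049, 236088)) = Rational(65653588811, 14594724072)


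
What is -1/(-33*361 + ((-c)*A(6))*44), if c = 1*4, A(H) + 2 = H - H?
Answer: 1/11561 ≈ 8.6498e-5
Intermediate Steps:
A(H) = -2 (A(H) = -2 + (H - H) = -2 + 0 = -2)
c = 4
-1/(-33*361 + ((-c)*A(6))*44) = -1/(-33*361 + (-1*4*(-2))*44) = -1/(-11913 - 4*(-2)*44) = -1/(-11913 + 8*44) = -1/(-11913 + 352) = -1/(-11561) = -1*(-1/11561) = 1/11561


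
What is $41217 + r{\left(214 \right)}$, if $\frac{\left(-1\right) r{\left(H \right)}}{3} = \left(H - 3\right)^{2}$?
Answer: $-92346$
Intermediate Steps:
$r{\left(H \right)} = - 3 \left(-3 + H\right)^{2}$ ($r{\left(H \right)} = - 3 \left(H - 3\right)^{2} = - 3 \left(-3 + H\right)^{2}$)
$41217 + r{\left(214 \right)} = 41217 - 3 \left(-3 + 214\right)^{2} = 41217 - 3 \cdot 211^{2} = 41217 - 133563 = -92346$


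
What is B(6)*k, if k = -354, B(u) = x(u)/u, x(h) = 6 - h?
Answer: 0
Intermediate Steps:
B(u) = (6 - u)/u
B(6)*k = ((6 - 1*6)/6)*(-354) = ((6 - 6)/6)*(-354) = ((1/6)*0)*(-354) = 0*(-354) = 0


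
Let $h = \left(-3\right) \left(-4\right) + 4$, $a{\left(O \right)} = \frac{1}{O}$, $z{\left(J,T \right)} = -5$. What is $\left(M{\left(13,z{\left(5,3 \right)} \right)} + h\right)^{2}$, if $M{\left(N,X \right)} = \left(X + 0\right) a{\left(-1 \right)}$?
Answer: $441$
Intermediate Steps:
$M{\left(N,X \right)} = - X$ ($M{\left(N,X \right)} = \frac{X + 0}{-1} = X \left(-1\right) = - X$)
$h = 16$ ($h = 12 + 4 = 16$)
$\left(M{\left(13,z{\left(5,3 \right)} \right)} + h\right)^{2} = \left(\left(-1\right) \left(-5\right) + 16\right)^{2} = \left(5 + 16\right)^{2} = 21^{2} = 441$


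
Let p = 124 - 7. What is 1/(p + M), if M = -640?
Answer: -1/523 ≈ -0.0019120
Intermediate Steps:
p = 117
1/(p + M) = 1/(117 - 640) = 1/(-523) = -1/523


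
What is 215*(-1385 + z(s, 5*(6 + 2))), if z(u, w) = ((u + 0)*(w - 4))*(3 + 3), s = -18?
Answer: -1133695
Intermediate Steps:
z(u, w) = 6*u*(-4 + w) (z(u, w) = (u*(-4 + w))*6 = 6*u*(-4 + w))
215*(-1385 + z(s, 5*(6 + 2))) = 215*(-1385 + 6*(-18)*(-4 + 5*(6 + 2))) = 215*(-1385 + 6*(-18)*(-4 + 5*8)) = 215*(-1385 + 6*(-18)*(-4 + 40)) = 215*(-1385 + 6*(-18)*36) = 215*(-1385 - 3888) = 215*(-5273) = -1133695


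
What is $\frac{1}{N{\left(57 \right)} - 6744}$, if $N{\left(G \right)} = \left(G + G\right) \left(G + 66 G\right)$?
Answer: $\frac{1}{428622} \approx 2.3331 \cdot 10^{-6}$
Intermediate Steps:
$N{\left(G \right)} = 134 G^{2}$ ($N{\left(G \right)} = 2 G 67 G = 134 G^{2}$)
$\frac{1}{N{\left(57 \right)} - 6744} = \frac{1}{134 \cdot 57^{2} - 6744} = \frac{1}{134 \cdot 3249 - 6744} = \frac{1}{435366 - 6744} = \frac{1}{428622}$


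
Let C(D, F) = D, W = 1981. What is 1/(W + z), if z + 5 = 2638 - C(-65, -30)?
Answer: 1/4679 ≈ 0.00021372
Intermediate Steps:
z = 2698 (z = -5 + (2638 - 1*(-65)) = -5 + (2638 + 65) = -5 + 2703 = 2698)
1/(W + z) = 1/(1981 + 2698) = 1/4679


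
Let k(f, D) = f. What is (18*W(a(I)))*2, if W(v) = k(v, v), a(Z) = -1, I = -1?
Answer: -36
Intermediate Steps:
W(v) = v
(18*W(a(I)))*2 = (18*(-1))*2 = -18*2 = -36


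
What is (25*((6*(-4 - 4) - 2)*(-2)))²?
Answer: 6250000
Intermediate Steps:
(25*((6*(-4 - 4) - 2)*(-2)))² = (25*((6*(-8) - 2)*(-2)))² = (25*((-48 - 2)*(-2)))² = (25*(-50*(-2)))² = (25*100)² = 2500² = 6250000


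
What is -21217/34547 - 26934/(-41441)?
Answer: 51235201/1431662227 ≈ 0.035787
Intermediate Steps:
-21217/34547 - 26934/(-41441) = -21217*1/34547 - 26934*(-1/41441) = -21217/34547 + 26934/41441 = 51235201/1431662227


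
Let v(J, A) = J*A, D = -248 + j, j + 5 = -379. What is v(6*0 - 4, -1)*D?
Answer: -2528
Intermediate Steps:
j = -384 (j = -5 - 379 = -384)
D = -632 (D = -248 - 384 = -632)
v(J, A) = A*J
v(6*0 - 4, -1)*D = -(6*0 - 4)*(-632) = -(0 - 4)*(-632) = -1*(-4)*(-632) = 4*(-632) = -2528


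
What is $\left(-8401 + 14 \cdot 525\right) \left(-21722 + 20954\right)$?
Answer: $807168$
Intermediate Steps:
$\left(-8401 + 14 \cdot 525\right) \left(-21722 + 20954\right) = \left(-8401 + 7350\right) \left(-768\right) = \left(-1051\right) \left(-768\right) = 807168$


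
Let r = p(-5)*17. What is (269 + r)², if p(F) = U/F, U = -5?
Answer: 81796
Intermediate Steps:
p(F) = -5/F
r = 17 (r = -5/(-5)*17 = -5*(-⅕)*17 = 1*17 = 17)
(269 + r)² = (269 + 17)² = 286² = 81796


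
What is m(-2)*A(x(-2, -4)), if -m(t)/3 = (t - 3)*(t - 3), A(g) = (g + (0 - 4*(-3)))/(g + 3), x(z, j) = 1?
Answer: -975/4 ≈ -243.75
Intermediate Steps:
A(g) = (12 + g)/(3 + g) (A(g) = (g + (0 + 12))/(3 + g) = (g + 12)/(3 + g) = (12 + g)/(3 + g))
m(t) = -3*(-3 + t)² (m(t) = -3*(t - 3)*(t - 3) = -3*(-3 + t)*(-3 + t) = -3*(-3 + t)²)
m(-2)*A(x(-2, -4)) = (-3*(-3 - 2)²)*((12 + 1)/(3 + 1)) = (-3*(-5)²)*(13/4) = (-3*25)*((¼)*13) = -75*13/4 = -975/4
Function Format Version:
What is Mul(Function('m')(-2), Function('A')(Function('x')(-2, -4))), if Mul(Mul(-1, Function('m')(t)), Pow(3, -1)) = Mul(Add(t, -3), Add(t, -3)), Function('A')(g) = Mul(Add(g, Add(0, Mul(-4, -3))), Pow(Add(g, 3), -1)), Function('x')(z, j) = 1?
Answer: Rational(-975, 4) ≈ -243.75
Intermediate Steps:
Function('A')(g) = Mul(Pow(Add(3, g), -1), Add(12, g)) (Function('A')(g) = Mul(Add(g, Add(0, 12)), Pow(Add(3, g), -1)) = Mul(Add(g, 12), Pow(Add(3, g), -1)) = Mul(Add(12, g), Pow(Add(3, g), -1)) = Mul(Pow(Add(3, g), -1), Add(12, g)))
Function('m')(t) = Mul(-3, Pow(Add(-3, t), 2)) (Function('m')(t) = Mul(-3, Mul(Add(t, -3), Add(t, -3))) = Mul(-3, Mul(Add(-3, t), Add(-3, t))) = Mul(-3, Pow(Add(-3, t), 2)))
Mul(Function('m')(-2), Function('A')(Function('x')(-2, -4))) = Mul(Mul(-3, Pow(Add(-3, -2), 2)), Mul(Pow(Add(3, 1), -1), Add(12, 1))) = Mul(Mul(-3, Pow(-5, 2)), Mul(Pow(4, -1), 13)) = Mul(Mul(-3, 25), Mul(Rational(1, 4), 13)) = Mul(-75, Rational(13, 4)) = Rational(-975, 4)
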